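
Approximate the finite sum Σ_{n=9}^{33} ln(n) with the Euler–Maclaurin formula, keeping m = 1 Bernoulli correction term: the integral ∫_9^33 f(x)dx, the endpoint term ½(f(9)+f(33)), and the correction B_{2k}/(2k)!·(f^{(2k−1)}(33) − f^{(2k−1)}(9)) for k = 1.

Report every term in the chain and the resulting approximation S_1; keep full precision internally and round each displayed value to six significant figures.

S_1 ≈ 74.4499

Integral: ∫_9^33 ln(x) dx = 71.6097.
½[f(9) + f(33)] = ½[2.19722 + 3.49651] = 2.84687.
Integral + boundary = 74.4566.
k=1: B_{2}/(2)! × [f^{(1)}(33) − f^{(1)}(9)] = 1/12 × (0.0303030 − 0.111111) = -0.00673401.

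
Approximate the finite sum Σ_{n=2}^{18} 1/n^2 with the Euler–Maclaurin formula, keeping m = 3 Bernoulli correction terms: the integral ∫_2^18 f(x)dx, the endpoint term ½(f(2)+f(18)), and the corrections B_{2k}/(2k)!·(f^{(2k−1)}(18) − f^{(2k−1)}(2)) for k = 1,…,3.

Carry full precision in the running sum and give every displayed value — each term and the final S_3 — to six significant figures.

S_3 ≈ 0.590937

∫_2^18 1/x^2 dx evaluates to 0.444444.
Endpoint term: (f(2) + f(18))/2 = (0.250000 + 0.00308642)/2 = 0.126543.
Running total after boundary: 0.570988.
Correction k=1: B_{2}/2! · (f^{(1)}(18) − f^{(1)}(2)) = 1/12 · (-0.000342936 − (-0.250000)) = 0.0208048.
Partial sum through k=1: 0.591792.
Correction k=2: B_{4}/4! · (f^{(3)}(18) − f^{(3)}(2)) = −1/720 · (-1.27013e-05 − (-0.750000)) = -0.00104165.
Partial sum through k=2: 0.590751.
Correction k=3: B_{6}/6! · (f^{(5)}(18) − f^{(5)}(2)) = 1/30240 · (-1.17605e-06 − (-5.62500)) = 0.000186012.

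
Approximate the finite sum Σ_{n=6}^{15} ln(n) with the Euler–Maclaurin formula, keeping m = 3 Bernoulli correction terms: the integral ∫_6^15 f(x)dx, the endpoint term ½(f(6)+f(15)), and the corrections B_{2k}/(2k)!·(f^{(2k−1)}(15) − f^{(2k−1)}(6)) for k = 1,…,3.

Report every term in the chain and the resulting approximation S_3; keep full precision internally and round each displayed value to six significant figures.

Integral: ∫_6^15 ln(x) dx = 20.8702.
Endpoint term: (f(6) + f(15))/2 = (1.79176 + 2.70805)/2 = 2.24990.
Integral + boundary = 23.1201.
Correction k=1: B_{2}/2! · (f^{(1)}(15) − f^{(1)}(6)) = 1/12 · (0.0666667 − 0.166667) = -0.00833333.
Partial sum through k=1: 23.1118.
Correction k=2: B_{4}/4! · (f^{(3)}(15) − f^{(3)}(6)) = −1/720 · (0.000592593 − 0.00925926) = 1.20370e-05.
Partial sum through k=2: 23.1118.
Correction k=3: B_{6}/6! · (f^{(5)}(15) − f^{(5)}(6)) = 1/30240 · (3.16049e-05 − 0.00308642) = -1.01019e-07.

S_3 ≈ 23.1118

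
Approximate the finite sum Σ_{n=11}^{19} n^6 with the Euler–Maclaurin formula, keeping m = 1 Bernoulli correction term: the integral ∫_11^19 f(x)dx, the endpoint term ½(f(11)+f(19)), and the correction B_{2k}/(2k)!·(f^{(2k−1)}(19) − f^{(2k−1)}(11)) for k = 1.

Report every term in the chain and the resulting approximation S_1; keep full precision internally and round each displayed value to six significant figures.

S_1 ≈ 1.50478e+08

∫_11^19 x^6 dx evaluates to 1.24912e+08.
Boundary: ½(f(11) + f(19)) = ½(1.77156e+06 + 4.70459e+07) = 2.44087e+07.
Integral + boundary = 1.49321e+08.
Order-1 term: 1/12 · (1.48566e+07 − 966306) = 1.15752e+06.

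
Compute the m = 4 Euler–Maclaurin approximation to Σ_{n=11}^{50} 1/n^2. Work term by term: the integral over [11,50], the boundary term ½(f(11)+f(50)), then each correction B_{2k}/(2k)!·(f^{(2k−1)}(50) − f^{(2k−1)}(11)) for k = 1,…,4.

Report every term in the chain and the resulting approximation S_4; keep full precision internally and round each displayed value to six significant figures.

Integral: ∫_11^50 1/x^2 dx = 0.0709091.
Boundary: ½(f(11) + f(50)) = ½(0.00826446 + 0.000400000) = 0.00433223.
Running total after boundary: 0.0752413.
Correction k=1: B_{2}/2! · (f^{(1)}(50) − f^{(1)}(11)) = 1/12 · (-1.60000e-05 − (-0.00150263)) = 0.000123886.
After k=1: 0.0753652.
Correction k=2: B_{4}/4! · (f^{(3)}(50) − f^{(3)}(11)) = −1/720 · (-7.68000e-08 − (-0.000149021)) = -2.06867e-07.
After k=2: 0.0753650.
Correction k=3: B_{6}/6! · (f^{(5)}(50) − f^{(5)}(11)) = 1/30240 · (-9.21600e-10 − (-3.69474e-05)) = 1.22177e-09.
After k=3: 0.0753650.
Correction k=4: B_{8}/8! · (f^{(7)}(50) − f^{(7)}(11)) = −1/1209600 · (-2.06438e-11 − (-1.70996e-05)) = -1.41366e-11.

S_4 ≈ 0.0753650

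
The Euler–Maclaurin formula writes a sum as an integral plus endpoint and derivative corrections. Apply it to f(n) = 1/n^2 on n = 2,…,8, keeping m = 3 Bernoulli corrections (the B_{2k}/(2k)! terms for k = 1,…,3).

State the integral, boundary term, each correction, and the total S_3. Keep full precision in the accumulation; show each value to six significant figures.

Integral: ∫_2^8 1/x^2 dx = 0.375000.
Endpoint term: (f(2) + f(8))/2 = (0.250000 + 0.0156250)/2 = 0.132812.
So far: 0.507812.
Correction k=1: B_{2}/2! · (f^{(1)}(8) − f^{(1)}(2)) = 1/12 · (-0.00390625 − (-0.250000)) = 0.0205078.
After k=1: 0.528320.
Correction k=2: B_{4}/4! · (f^{(3)}(8) − f^{(3)}(2)) = −1/720 · (-0.000732422 − (-0.750000)) = -0.00104065.
After k=2: 0.527280.
Correction k=3: B_{6}/6! · (f^{(5)}(8) − f^{(5)}(2)) = 1/30240 · (-0.000343323 − (-5.62500)) = 0.000186001.

S_3 ≈ 0.527466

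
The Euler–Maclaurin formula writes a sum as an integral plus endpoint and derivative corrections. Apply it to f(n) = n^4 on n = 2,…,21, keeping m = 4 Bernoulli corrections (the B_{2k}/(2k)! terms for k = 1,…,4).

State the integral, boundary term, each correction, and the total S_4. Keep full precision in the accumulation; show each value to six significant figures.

S_4 ≈ 917146

∫_2^21 x^4 dx evaluates to 816814.
½[f(2) + f(21)] = ½[16.0000 + 194481] = 97248.5.
So far: 914062.
k=1: B_{2}/(2)! × [f^{(1)}(21) − f^{(1)}(2)] = 1/12 × (37044.0 − 32.0000) = 3084.33.
Running total after k=1: 917147.
k=2: B_{4}/(4)! × [f^{(3)}(21) − f^{(3)}(2)] = −1/720 × (504.000 − 48.0000) = -0.633333.
Running total after k=2: 917146.
k=3: B_{6}/(6)! × [f^{(5)}(21) − f^{(5)}(2)] = 1/30240 × (0.00000 − 0.00000) = 0.00000.
Running total after k=3: 917146.
k=4: B_{8}/(8)! × [f^{(7)}(21) − f^{(7)}(2)] = −1/1209600 × (0.00000 − 0.00000) = 0.00000.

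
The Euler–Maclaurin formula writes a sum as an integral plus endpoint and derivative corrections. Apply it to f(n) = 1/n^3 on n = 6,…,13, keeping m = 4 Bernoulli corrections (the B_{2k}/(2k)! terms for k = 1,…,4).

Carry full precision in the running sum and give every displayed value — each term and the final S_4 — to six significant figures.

S_4 ≈ 0.0136551

Integral: ∫_6^13 1/x^3 dx = 0.0109303.
½[f(6) + f(13)] = ½[0.00462963 + 0.000455166] = 0.00254240.
Integral + boundary = 0.0134727.
k=1: B_{2}/(2)! × [f^{(1)}(13) − f^{(1)}(6)] = 1/12 × (-0.000105038 − (-0.00231481)) = 0.000184148.
Running total after k=1: 0.0136569.
k=2: B_{4}/(4)! × [f^{(3)}(13) − f^{(3)}(6)] = −1/720 × (-1.24306e-05 − (-0.00128601)) = -1.76886e-06.
Running total after k=2: 0.0136551.
k=3: B_{6}/(6)! × [f^{(5)}(13) − f^{(5)}(6)] = 1/30240 × (-3.08925e-06 − (-0.00150034)) = 4.95124e-08.
Running total after k=3: 0.0136551.
k=4: B_{8}/(8)! × [f^{(7)}(13) − f^{(7)}(6)] = −1/1209600 × (-1.31613e-06 − (-0.00300069)) = -2.47964e-09.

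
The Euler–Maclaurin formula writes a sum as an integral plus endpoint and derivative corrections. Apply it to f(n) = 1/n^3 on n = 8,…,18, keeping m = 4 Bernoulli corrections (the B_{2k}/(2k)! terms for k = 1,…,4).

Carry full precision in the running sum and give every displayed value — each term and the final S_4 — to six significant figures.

The integral term ∫_8^18 1/x^3 dx = 0.00626929.
Endpoint term: (f(8) + f(18))/2 = (0.00195312 + 0.000171468)/2 = 0.00106230.
Running total after boundary: 0.00733159.
Order-1 term: 1/12 · (-2.85780e-05 − (-0.000732422)) = 5.86537e-05.
Partial sum through k=1: 0.00739024.
Order-2 term: −1/720 · (-1.76407e-06 − (-0.000228882)) = -3.15441e-07.
Partial sum through k=2: 0.00738992.
Order-3 term: 1/30240 · (-2.28676e-07 − (-0.000150204)) = 4.95949e-09.
Partial sum through k=3: 0.00738993.
Order-4 term: −1/1209600 · (-5.08169e-08 − (-0.000168979)) = -1.39656e-10.

S_4 ≈ 0.00738993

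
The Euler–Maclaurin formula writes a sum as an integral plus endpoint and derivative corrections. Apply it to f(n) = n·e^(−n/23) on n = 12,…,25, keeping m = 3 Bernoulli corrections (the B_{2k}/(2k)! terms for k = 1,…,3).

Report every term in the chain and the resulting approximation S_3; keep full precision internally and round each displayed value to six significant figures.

S_3 ≈ 113.193

The integral term ∫_12^25 x·e^(−x/23) dx = 105.443.
Endpoint term: (f(12) + f(25))/2 = (7.12185 + 8.43103)/2 = 7.77644.
Integral + boundary = 113.219.
k=1: B_{2}/(2)! × [f^{(1)}(25) − f^{(1)}(12)] = 1/12 × (-0.0293253 − 0.283842) = -0.0260973.
After k=1: 113.193.
k=2: B_{4}/(4)! × [f^{(3)}(25) − f^{(3)}(12)] = −1/720 × (0.00121958 − 0.00278037) = 2.16777e-06.
After k=2: 113.193.
k=3: B_{6}/(6)! × [f^{(5)}(25) − f^{(5)}(12)] = 1/30240 × (4.71568e-06 − 9.49751e-06) = -1.58129e-10.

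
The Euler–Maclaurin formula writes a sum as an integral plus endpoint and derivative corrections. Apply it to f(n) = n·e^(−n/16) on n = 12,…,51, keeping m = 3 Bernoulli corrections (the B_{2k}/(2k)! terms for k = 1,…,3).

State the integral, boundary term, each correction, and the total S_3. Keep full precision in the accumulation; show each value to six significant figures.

S_3 ≈ 171.243

Integral: ∫_12^51 x·e^(−x/16) dx = 167.373.
½[f(12) + f(51)] = ½[5.66840 + 2.10502] = 3.88671.
So far: 171.260.
Correction k=1: B_{2}/2! · (f^{(1)}(51) − f^{(1)}(12)) = 1/12 · (-0.0902889 − 0.118092) = -0.0173650.
After k=1: 171.243.
Correction k=2: B_{4}/4! · (f^{(3)}(51) − f^{(3)}(12)) = −1/720 · (-3.02307e-05 − 0.00415166) = 5.80818e-06.
After k=2: 171.243.
Correction k=3: B_{6}/6! · (f^{(5)}(51) − f^{(5)}(12)) = 1/30240 · (1.14152e-06 − 3.06329e-05) = -9.75244e-10.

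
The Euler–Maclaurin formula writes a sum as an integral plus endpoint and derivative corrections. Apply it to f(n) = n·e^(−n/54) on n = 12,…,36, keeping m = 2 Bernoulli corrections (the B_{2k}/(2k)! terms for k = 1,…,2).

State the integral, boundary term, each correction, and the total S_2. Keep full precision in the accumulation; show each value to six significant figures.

The integral term ∫_12^36 x·e^(−x/54) dx = 358.621.
Boundary: ½(f(12) + f(36)) = ½(9.60885 + 18.4830) = 14.0459.
So far: 372.667.
Order-1 term: 1/12 · (0.171139 − 0.622796) = -0.0376381.
Partial sum through k=1: 372.629.
Order-2 term: −1/720 · (0.000410828 − 0.000762781) = 4.88825e-07.

S_2 ≈ 372.629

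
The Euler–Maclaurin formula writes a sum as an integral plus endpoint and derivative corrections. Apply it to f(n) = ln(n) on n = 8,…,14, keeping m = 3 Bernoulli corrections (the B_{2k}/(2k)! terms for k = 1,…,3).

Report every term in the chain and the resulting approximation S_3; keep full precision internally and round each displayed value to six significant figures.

∫_8^14 ln(x) dx evaluates to 14.3113.
½[f(8) + f(14)] = ½[2.07944 + 2.63906] = 2.35925.
Running total after boundary: 16.6705.
k=1: B_{2}/(2)! × [f^{(1)}(14) − f^{(1)}(8)] = 1/12 × (0.0714286 − 0.125000) = -0.00446429.
After k=1: 16.6661.
k=2: B_{4}/(4)! × [f^{(3)}(14) − f^{(3)}(8)] = −1/720 × (0.000728863 − 0.00390625) = 4.41304e-06.
After k=2: 16.6661.
k=3: B_{6}/(6)! × [f^{(5)}(14) − f^{(5)}(8)] = 1/30240 × (4.46243e-05 − 0.000732422) = -2.27446e-08.

S_3 ≈ 16.6661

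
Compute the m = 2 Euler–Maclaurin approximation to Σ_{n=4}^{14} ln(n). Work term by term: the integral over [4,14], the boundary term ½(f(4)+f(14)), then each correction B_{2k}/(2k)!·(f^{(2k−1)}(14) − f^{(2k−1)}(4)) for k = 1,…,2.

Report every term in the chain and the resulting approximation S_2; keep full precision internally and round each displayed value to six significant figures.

S_2 ≈ 23.3995

The integral term ∫_4^14 ln(x) dx = 21.4016.
Endpoint term: (f(4) + f(14))/2 = (1.38629 + 2.63906)/2 = 2.01268.
Integral + boundary = 23.4143.
Correction k=1: B_{2}/2! · (f^{(1)}(14) − f^{(1)}(4)) = 1/12 · (0.0714286 − 0.250000) = -0.0148810.
Partial sum through k=1: 23.3994.
Correction k=2: B_{4}/4! · (f^{(3)}(14) − f^{(3)}(4)) = −1/720 · (0.000728863 − 0.0312500) = 4.23905e-05.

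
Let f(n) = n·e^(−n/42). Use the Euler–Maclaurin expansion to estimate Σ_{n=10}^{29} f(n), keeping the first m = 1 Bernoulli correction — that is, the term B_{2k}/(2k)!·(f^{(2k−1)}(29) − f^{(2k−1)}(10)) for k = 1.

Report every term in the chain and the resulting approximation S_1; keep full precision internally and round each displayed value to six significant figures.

S_1 ≈ 237.456

∫_10^29 x·e^(−x/42) dx evaluates to 226.283.
Boundary: ½(f(10) + f(29)) = ½(7.88128 + 14.5388) = 11.2100.
So far: 237.493.
k=1: B_{2}/(2)! × [f^{(1)}(29) − f^{(1)}(10)] = 1/12 × (0.155176 − 0.600478) = -0.0371085.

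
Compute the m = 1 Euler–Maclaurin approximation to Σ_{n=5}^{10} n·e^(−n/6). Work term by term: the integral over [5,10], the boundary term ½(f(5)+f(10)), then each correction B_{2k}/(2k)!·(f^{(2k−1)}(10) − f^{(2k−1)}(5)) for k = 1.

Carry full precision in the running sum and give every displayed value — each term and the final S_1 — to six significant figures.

S_1 ≈ 12.5658

Integral: ∫_5^10 x·e^(−x/6) dx = 10.5514.
½[f(5) + f(10)] = ½[2.17299 + 1.88876] = 2.03087.
So far: 12.5823.
Order-1 term: 1/12 · (-0.125917 − 0.0724330) = -0.0165292.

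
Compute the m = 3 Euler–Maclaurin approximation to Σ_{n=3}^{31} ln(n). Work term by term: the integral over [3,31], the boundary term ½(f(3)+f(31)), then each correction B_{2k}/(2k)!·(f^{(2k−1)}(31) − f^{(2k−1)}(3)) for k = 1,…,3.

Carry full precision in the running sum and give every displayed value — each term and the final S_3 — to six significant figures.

∫_3^31 ln(x) dx evaluates to 75.1578.
Endpoint term: (f(3) + f(31))/2 = (1.09861 + 3.43399)/2 = 2.26630.
Integral + boundary = 77.4241.
Correction k=1: B_{2}/2! · (f^{(1)}(31) − f^{(1)}(3)) = 1/12 · (0.0322581 − 0.333333) = -0.0250896.
Partial sum through k=1: 77.3990.
Correction k=2: B_{4}/4! · (f^{(3)}(31) − f^{(3)}(3)) = −1/720 · (6.71344e-05 − 0.0740741) = 0.000102787.
Partial sum through k=2: 77.3991.
Correction k=3: B_{6}/6! · (f^{(5)}(31) − f^{(5)}(3)) = 1/30240 · (8.38306e-07 − 0.0987654) = -3.26602e-06.

S_3 ≈ 77.3991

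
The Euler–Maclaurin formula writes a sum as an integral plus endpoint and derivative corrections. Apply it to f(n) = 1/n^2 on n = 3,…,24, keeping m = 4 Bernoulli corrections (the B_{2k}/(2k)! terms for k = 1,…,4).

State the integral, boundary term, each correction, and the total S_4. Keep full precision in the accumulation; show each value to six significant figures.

S_4 ≈ 0.354123

The integral term ∫_3^24 1/x^2 dx = 0.291667.
½[f(3) + f(24)] = ½[0.111111 + 0.00173611] = 0.0564236.
Integral + boundary = 0.348090.
Order-1 term: 1/12 · (-0.000144676 − (-0.0740741)) = 0.00616078.
After k=1: 0.354251.
Order-2 term: −1/720 · (-3.01408e-06 − (-0.0987654)) = -0.000137170.
After k=2: 0.354114.
Order-3 term: 1/30240 · (-1.56983e-07 − (-0.329218)) = 1.08868e-05.
After k=3: 0.354125.
Order-4 term: −1/1209600 · (-1.52623e-08 − (-2.04847)) = -1.69351e-06.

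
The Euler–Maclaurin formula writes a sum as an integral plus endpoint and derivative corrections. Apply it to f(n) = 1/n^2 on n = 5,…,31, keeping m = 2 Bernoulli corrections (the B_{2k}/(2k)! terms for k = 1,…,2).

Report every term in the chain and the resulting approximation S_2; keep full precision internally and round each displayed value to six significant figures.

The integral term ∫_5^31 1/x^2 dx = 0.167742.
½[f(5) + f(31)] = ½[0.0400000 + 0.00104058] = 0.0205203.
So far: 0.188262.
k=1: B_{2}/(2)! × [f^{(1)}(31) − f^{(1)}(5)] = 1/12 × (-6.71344e-05 − (-0.0160000)) = 0.00132774.
After k=1: 0.189590.
k=2: B_{4}/(4)! × [f^{(3)}(31) − f^{(3)}(5)] = −1/720 × (-8.38306e-07 − (-0.00768000)) = -1.06655e-05.

S_2 ≈ 0.189579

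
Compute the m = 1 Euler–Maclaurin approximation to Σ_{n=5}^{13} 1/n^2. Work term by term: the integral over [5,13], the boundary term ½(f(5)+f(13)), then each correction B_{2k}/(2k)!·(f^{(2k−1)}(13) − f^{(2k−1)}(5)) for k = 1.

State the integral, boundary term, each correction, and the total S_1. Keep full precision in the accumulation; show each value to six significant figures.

∫_5^13 1/x^2 dx evaluates to 0.123077.
½[f(5) + f(13)] = ½[0.0400000 + 0.00591716] = 0.0229586.
So far: 0.146036.
k=1: B_{2}/(2)! × [f^{(1)}(13) − f^{(1)}(5)] = 1/12 × (-0.000910332 − (-0.0160000)) = 0.00125747.

S_1 ≈ 0.147293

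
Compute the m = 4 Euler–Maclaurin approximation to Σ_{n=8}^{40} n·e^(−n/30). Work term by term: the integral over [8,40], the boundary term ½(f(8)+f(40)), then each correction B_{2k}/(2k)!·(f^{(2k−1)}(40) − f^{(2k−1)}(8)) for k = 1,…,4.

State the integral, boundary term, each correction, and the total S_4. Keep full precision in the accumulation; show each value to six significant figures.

∫_8^40 x·e^(−x/30) dx evaluates to 319.604.
Boundary: ½(f(8) + f(40)) = ½(6.12743 + 10.5439) = 8.33566.
Running total after boundary: 327.940.
k=1: B_{2}/(2)! × [f^{(1)}(40) − f^{(1)}(8)] = 1/12 × (-0.0878657 − 0.561681) = -0.0541289.
After k=1: 327.886.
k=2: B_{4}/(4)! × [f^{(3)}(40) − f^{(3)}(8)] = −1/720 × (0.000488143 − 0.00232615) = 2.55279e-06.
After k=2: 327.886.
k=3: B_{6}/(6)! × [f^{(5)}(40) − f^{(5)}(8)] = 1/30240 × (1.19324e-06 − 4.47580e-06) = -1.08550e-10.
After k=3: 327.886.
k=4: B_{8}/(8)! × [f^{(7)}(40) − f^{(7)}(8)] = −1/1209600 × (2.04899e-09 − 7.07442e-09) = 4.15462e-15.

S_4 ≈ 327.886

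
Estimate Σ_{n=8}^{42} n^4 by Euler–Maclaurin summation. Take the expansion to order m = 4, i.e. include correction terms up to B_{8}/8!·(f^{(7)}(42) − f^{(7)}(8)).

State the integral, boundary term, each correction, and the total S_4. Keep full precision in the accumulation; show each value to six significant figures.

S_4 ≈ 2.77141e+07

The integral term ∫_8^42 x^4 dx = 2.61317e+07.
½[f(8) + f(42)] = ½[4096.00 + 3.11170e+06] = 1.55790e+06.
Integral + boundary = 2.76896e+07.
Correction k=1: B_{2}/2! · (f^{(1)}(42) − f^{(1)}(8)) = 1/12 · (296352 − 2048.00) = 24525.3.
Partial sum through k=1: 2.77141e+07.
Correction k=2: B_{4}/4! · (f^{(3)}(42) − f^{(3)}(8)) = −1/720 · (1008.00 − 192.000) = -1.13333.
Partial sum through k=2: 2.77141e+07.
Correction k=3: B_{6}/6! · (f^{(5)}(42) − f^{(5)}(8)) = 1/30240 · (0.00000 − 0.00000) = 0.00000.
Partial sum through k=3: 2.77141e+07.
Correction k=4: B_{8}/8! · (f^{(7)}(42) − f^{(7)}(8)) = −1/1209600 · (0.00000 − 0.00000) = 0.00000.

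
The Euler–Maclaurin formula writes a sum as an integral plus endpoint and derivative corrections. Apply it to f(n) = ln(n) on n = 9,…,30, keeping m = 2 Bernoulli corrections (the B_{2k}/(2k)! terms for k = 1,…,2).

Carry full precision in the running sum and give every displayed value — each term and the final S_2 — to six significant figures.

∫_9^30 ln(x) dx evaluates to 61.2609.
Endpoint term: (f(9) + f(30))/2 = (2.19722 + 3.40120)/2 = 2.79921.
So far: 64.0601.
Correction k=1: B_{2}/2! · (f^{(1)}(30) − f^{(1)}(9)) = 1/12 · (0.0333333 − 0.111111) = -0.00648148.
After k=1: 64.0536.
Correction k=2: B_{4}/4! · (f^{(3)}(30) − f^{(3)}(9)) = −1/720 · (7.40741e-05 − 0.00274348) = 3.70751e-06.

S_2 ≈ 64.0536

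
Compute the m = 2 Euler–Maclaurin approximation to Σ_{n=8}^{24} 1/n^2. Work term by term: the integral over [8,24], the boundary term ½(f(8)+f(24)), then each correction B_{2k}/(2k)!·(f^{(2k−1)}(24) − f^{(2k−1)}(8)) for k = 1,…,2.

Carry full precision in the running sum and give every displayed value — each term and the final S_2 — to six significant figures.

The integral term ∫_8^24 1/x^2 dx = 0.0833333.
Boundary: ½(f(8) + f(24)) = ½(0.0156250 + 0.00173611) = 0.00868056.
Integral + boundary = 0.0920139.
Correction k=1: B_{2}/2! · (f^{(1)}(24) − f^{(1)}(8)) = 1/12 · (-0.000144676 − (-0.00390625)) = 0.000313465.
Running total after k=1: 0.0923274.
Correction k=2: B_{4}/4! · (f^{(3)}(24) − f^{(3)}(8)) = −1/720 · (-3.01408e-06 − (-0.000732422)) = -1.01307e-06.

S_2 ≈ 0.0923263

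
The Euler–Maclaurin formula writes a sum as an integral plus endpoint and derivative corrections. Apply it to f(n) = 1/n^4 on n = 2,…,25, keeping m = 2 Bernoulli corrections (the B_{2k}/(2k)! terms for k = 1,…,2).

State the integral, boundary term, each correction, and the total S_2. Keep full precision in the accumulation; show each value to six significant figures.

S_2 ≈ 0.0820112

The integral term ∫_2^25 1/x^4 dx = 0.0416453.
Boundary: ½(f(2) + f(25)) = ½(0.0625000 + 2.56000e-06) = 0.0312513.
Running total after boundary: 0.0728966.
Order-1 term: 1/12 · (-4.09600e-07 − (-0.125000)) = 0.0104166.
Partial sum through k=1: 0.0833132.
Order-2 term: −1/720 · (-1.96608e-08 − (-0.937500)) = -0.00130208.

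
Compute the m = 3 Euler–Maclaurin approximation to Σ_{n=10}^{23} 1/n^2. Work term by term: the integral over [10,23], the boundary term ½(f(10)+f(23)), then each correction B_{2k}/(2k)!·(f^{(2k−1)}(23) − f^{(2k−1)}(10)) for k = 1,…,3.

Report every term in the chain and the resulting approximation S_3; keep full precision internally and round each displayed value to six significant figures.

The integral term ∫_10^23 1/x^2 dx = 0.0565217.
½[f(10) + f(23)] = ½[0.0100000 + 0.00189036] = 0.00594518.
Integral + boundary = 0.0624669.
Order-1 term: 1/12 · (-0.000164379 − (-0.00200000)) = 0.000152968.
Partial sum through k=1: 0.0626199.
Order-2 term: −1/720 · (-3.72883e-06 − (-0.000240000)) = -3.28154e-07.
Partial sum through k=2: 0.0626196.
Order-3 term: 1/30240 · (-2.11465e-07 − (-7.20000e-05)) = 2.37396e-09.

S_3 ≈ 0.0626196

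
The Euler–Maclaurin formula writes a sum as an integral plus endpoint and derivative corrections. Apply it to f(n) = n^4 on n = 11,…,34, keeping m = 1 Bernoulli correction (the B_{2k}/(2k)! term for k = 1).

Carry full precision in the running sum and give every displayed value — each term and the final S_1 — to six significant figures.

S_1 ≈ 9.74302e+06

The integral term ∫_11^34 x^4 dx = 9.05487e+06.
½[f(11) + f(34)] = ½[14641.0 + 1.33634e+06] = 675488.
So far: 9.73036e+06.
Correction k=1: B_{2}/2! · (f^{(1)}(34) − f^{(1)}(11)) = 1/12 · (157216 − 5324.00) = 12657.7.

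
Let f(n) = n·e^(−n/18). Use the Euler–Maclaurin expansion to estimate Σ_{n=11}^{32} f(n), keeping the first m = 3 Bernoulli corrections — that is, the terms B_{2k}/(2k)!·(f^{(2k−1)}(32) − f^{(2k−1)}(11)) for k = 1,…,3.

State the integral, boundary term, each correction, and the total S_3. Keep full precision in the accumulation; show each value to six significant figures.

S_3 ≈ 136.863

The integral term ∫_11^32 x·e^(−x/18) dx = 131.202.
Endpoint term: (f(11) + f(32))/2 = (5.97022 + 5.40843)/2 = 5.68932.
Running total after boundary: 136.892.
k=1: B_{2}/(2)! × [f^{(1)}(32) − f^{(1)}(11)] = 1/12 × (-0.131455 − 0.211068) = -0.0285436.
After k=1: 136.863.
k=2: B_{4}/(4)! × [f^{(3)}(32) − f^{(3)}(11)] = −1/720 × (0.000637567 − 0.00400174) = 4.67246e-06.
After k=2: 136.863.
k=3: B_{6}/(6)! × [f^{(5)}(32) − f^{(5)}(11)] = 1/30240 × (5.18784e-06 − 2.26915e-05) = -5.78823e-10.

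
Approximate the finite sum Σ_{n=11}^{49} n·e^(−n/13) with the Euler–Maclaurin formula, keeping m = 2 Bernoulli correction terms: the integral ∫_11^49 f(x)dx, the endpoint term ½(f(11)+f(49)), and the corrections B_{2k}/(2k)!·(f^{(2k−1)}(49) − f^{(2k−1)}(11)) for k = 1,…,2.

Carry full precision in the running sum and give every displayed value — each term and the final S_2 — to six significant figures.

∫_11^49 x·e^(−x/13) dx evaluates to 115.273.
½[f(11) + f(49)] = ½[4.71968 + 1.13042] = 2.92505.
Running total after boundary: 118.198.
k=1: B_{2}/(2)! × [f^{(1)}(49) − f^{(1)}(11)] = 1/12 × (-0.0638856 − 0.0660095) = -0.0108246.
Running total after k=1: 118.187.
k=2: B_{4}/(4)! × [f^{(3)}(49) − f^{(3)}(11)] = −1/720 × (-0.000105006 − 0.00546825) = 7.74063e-06.

S_2 ≈ 118.187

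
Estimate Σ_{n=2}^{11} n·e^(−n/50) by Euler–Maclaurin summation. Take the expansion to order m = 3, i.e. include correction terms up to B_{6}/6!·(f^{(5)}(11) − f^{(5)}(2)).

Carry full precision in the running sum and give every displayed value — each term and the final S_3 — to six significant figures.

S_3 ≈ 55.7202

Integral: ∫_2^11 x·e^(−x/50) dx = 50.3702.
Endpoint term: (f(2) + f(11))/2 = (1.92158 + 8.82771)/2 = 5.37464.
So far: 55.7449.
k=1: B_{2}/(2)! × [f^{(1)}(11) − f^{(1)}(2)] = 1/12 × (0.625965 − 0.922358) = -0.0246994.
Running total after k=1: 55.7202.
k=2: B_{4}/(4)! × [f^{(3)}(11) − f^{(3)}(2)] = −1/720 × (0.000892401 − 0.00113757) = 3.40519e-07.
Running total after k=2: 55.7202.
k=3: B_{6}/(6)! × [f^{(5)}(11) − f^{(5)}(2)] = 1/30240 × (6.13766e-07 − 7.62482e-07) = -4.91786e-12.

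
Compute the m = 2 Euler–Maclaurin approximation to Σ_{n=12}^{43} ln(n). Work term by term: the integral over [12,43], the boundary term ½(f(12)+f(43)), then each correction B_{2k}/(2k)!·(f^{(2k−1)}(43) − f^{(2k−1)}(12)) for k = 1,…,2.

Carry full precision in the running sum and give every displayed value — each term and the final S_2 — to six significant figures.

S_2 ≈ 104.031

The integral term ∫_12^43 ln(x) dx = 100.913.
½[f(12) + f(43)] = ½[2.48491 + 3.76120] = 3.12305.
Running total after boundary: 104.036.
Order-1 term: 1/12 · (0.0232558 − 0.0833333) = -0.00500646.
Running total after k=1: 104.031.
Order-2 term: −1/720 · (2.51550e-05 − 0.00115741) = 1.57257e-06.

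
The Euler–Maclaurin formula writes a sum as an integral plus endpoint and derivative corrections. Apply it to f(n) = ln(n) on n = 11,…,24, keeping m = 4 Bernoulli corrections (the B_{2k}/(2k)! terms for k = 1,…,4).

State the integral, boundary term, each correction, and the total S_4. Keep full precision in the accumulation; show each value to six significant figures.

S_4 ≈ 39.6803

The integral term ∫_11^24 ln(x) dx = 36.8964.
Endpoint term: (f(11) + f(24))/2 = (2.39790 + 3.17805)/2 = 2.78797.
Integral + boundary = 39.6844.
Correction k=1: B_{2}/2! · (f^{(1)}(24) − f^{(1)}(11)) = 1/12 · (0.0416667 − 0.0909091) = -0.00410354.
After k=1: 39.6803.
Correction k=2: B_{4}/4! · (f^{(3)}(24) − f^{(3)}(11)) = −1/720 · (0.000144676 − 0.00150263) = 1.88605e-06.
After k=2: 39.6803.
Correction k=3: B_{6}/6! · (f^{(5)}(24) − f^{(5)}(11)) = 1/30240 · (3.01408e-06 − 0.000149021) = -4.82827e-09.
After k=3: 39.6803.
Correction k=4: B_{8}/8! · (f^{(7)}(24) − f^{(7)}(11)) = −1/1209600 · (1.56983e-07 − 3.69474e-05) = 3.04153e-11.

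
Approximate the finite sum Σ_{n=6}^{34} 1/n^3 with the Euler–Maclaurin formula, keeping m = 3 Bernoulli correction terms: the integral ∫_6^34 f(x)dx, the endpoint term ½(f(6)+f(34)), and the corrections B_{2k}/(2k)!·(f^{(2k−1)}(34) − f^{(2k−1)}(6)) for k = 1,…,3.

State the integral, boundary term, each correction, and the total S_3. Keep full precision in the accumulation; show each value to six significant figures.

S_3 ≈ 0.0159749

Integral: ∫_6^34 1/x^3 dx = 0.0134564.
Boundary: ½(f(6) + f(34)) = ½(0.00462963 + 2.54427e-05) = 0.00232754.
Running total after boundary: 0.0157839.
Order-1 term: 1/12 · (-2.24494e-06 − (-0.00231481)) = 0.000192714.
Partial sum through k=1: 0.0159766.
Order-2 term: −1/720 · (-3.88399e-08 − (-0.00128601)) = -1.78607e-06.
Partial sum through k=2: 0.0159748.
Order-3 term: 1/30240 · (-1.41114e-09 − (-0.00150034)) = 4.96145e-08.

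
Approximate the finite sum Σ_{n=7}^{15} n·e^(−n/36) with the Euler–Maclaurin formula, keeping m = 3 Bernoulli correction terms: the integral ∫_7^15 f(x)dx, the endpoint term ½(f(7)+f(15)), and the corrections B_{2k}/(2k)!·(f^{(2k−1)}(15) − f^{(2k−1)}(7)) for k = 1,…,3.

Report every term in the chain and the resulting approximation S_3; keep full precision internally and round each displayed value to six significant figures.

S_3 ≈ 71.8927

The integral term ∫_7^15 x·e^(−x/36) dx = 64.0901.
Boundary: ½(f(7) + f(15)) = ½(5.76304 + 9.88861) = 7.82583.
Running total after boundary: 71.9159.
Order-1 term: 1/12 · (0.384557 − 0.663207) = -0.0232209.
Running total after k=1: 71.8927.
Order-2 term: −1/720 · (0.00131407 − 0.00178225) = 6.50241e-07.
Running total after k=2: 71.8927.
Order-3 term: 1/30240 · (1.79893e-06 − 2.35552e-06) = -1.84057e-11.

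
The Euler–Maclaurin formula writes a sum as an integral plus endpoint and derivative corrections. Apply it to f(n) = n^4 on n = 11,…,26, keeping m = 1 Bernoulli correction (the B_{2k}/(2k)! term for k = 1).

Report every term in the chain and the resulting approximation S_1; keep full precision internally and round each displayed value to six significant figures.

The integral term ∫_11^26 x^4 dx = 2.34406e+06.
½[f(11) + f(26)] = ½[14641.0 + 456976] = 235808.
Integral + boundary = 2.57987e+06.
Order-1 term: 1/12 · (70304.0 − 5324.00) = 5415.00.

S_1 ≈ 2.58529e+06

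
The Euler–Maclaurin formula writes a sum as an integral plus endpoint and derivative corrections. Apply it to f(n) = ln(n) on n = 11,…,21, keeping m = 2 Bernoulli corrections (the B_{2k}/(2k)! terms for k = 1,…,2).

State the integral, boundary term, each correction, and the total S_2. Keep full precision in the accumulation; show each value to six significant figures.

∫_11^21 ln(x) dx evaluates to 27.5581.
Boundary: ½(f(11) + f(21)) = ½(2.39790 + 3.04452) = 2.72121.
So far: 30.2793.
k=1: B_{2}/(2)! × [f^{(1)}(21) − f^{(1)}(11)] = 1/12 × (0.0476190 − 0.0909091) = -0.00360750.
Partial sum through k=1: 30.2757.
k=2: B_{4}/(4)! × [f^{(3)}(21) − f^{(3)}(11)] = −1/720 × (0.000215959 − 0.00150263) = 1.78704e-06.

S_2 ≈ 30.2757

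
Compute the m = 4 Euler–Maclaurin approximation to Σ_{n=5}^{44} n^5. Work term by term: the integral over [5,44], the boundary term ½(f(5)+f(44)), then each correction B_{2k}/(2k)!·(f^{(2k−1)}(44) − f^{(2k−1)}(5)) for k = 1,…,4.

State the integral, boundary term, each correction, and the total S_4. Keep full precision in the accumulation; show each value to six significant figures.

S_4 ≈ 1.29340e+09

Integral: ∫_5^44 x^5 dx = 1.20938e+09.
½[f(5) + f(44)] = ½[3125.00 + 1.64916e+08] = 8.24597e+07.
So far: 1.29184e+09.
Correction k=1: B_{2}/2! · (f^{(1)}(44) − f^{(1)}(5)) = 1/12 · (1.87405e+07 − 3125.00) = 1.56145e+06.
After k=1: 1.29340e+09.
Correction k=2: B_{4}/4! · (f^{(3)}(44) − f^{(3)}(5)) = −1/720 · (116160 − 1500.00) = -159.250.
After k=2: 1.29340e+09.
Correction k=3: B_{6}/6! · (f^{(5)}(44) − f^{(5)}(5)) = 1/30240 · (120.000 − 120.000) = 0.00000.
After k=3: 1.29340e+09.
Correction k=4: B_{8}/8! · (f^{(7)}(44) − f^{(7)}(5)) = −1/1209600 · (0.00000 − 0.00000) = 0.00000.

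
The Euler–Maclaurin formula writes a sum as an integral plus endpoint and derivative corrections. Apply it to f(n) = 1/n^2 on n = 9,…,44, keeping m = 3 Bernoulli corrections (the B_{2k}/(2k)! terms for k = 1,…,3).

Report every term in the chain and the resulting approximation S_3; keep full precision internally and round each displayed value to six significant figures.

S_3 ≈ 0.0950411

∫_9^44 1/x^2 dx evaluates to 0.0883838.
½[f(9) + f(44)] = ½[0.0123457 + 0.000516529] = 0.00643110.
Running total after boundary: 0.0948149.
k=1: B_{2}/(2)! × [f^{(1)}(44) − f^{(1)}(9)] = 1/12 × (-2.34786e-05 − (-0.00274348)) = 0.000226667.
After k=1: 0.0950416.
k=2: B_{4}/(4)! × [f^{(3)}(44) − f^{(3)}(9)] = −1/720 × (-1.45528e-07 − (-0.000406442)) = -5.64301e-07.
After k=2: 0.0950410.
k=3: B_{6}/(6)! × [f^{(5)}(44) − f^{(5)}(9)] = 1/30240 × (-2.25509e-09 − (-0.000150534)) = 4.97791e-09.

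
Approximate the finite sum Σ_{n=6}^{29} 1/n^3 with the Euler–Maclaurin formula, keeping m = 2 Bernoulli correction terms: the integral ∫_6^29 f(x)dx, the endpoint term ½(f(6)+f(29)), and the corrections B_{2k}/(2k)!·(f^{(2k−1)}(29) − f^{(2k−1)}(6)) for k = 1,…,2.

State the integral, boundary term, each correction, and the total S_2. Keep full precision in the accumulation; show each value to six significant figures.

The integral term ∫_6^29 1/x^3 dx = 0.0132944.
Endpoint term: (f(6) + f(29))/2 = (0.00462963 + 4.10021e-05)/2 = 0.00233532.
Running total after boundary: 0.0156297.
Correction k=1: B_{2}/2! · (f^{(1)}(29) − f^{(1)}(6)) = 1/12 · (-4.24160e-06 − (-0.00231481)) = 0.000192548.
Running total after k=1: 0.0158222.
Correction k=2: B_{4}/4! · (f^{(3)}(29) − f^{(3)}(6)) = −1/720 · (-1.00870e-07 − (-0.00128601)) = -1.78598e-06.

S_2 ≈ 0.0158204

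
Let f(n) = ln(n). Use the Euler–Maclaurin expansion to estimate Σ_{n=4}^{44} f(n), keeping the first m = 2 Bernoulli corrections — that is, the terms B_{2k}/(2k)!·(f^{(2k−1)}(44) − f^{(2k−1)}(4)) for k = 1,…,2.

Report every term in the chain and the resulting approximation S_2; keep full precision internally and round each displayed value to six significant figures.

S_2 ≈ 123.526

The integral term ∫_4^44 ln(x) dx = 120.959.
Boundary: ½(f(4) + f(44)) = ½(1.38629 + 3.78419) = 2.58524.
Running total after boundary: 123.544.
Correction k=1: B_{2}/2! · (f^{(1)}(44) − f^{(1)}(4)) = 1/12 · (0.0227273 − 0.250000) = -0.0189394.
Partial sum through k=1: 123.525.
Correction k=2: B_{4}/4! · (f^{(3)}(44) − f^{(3)}(4)) = −1/720 · (2.34786e-05 − 0.0312500) = 4.33702e-05.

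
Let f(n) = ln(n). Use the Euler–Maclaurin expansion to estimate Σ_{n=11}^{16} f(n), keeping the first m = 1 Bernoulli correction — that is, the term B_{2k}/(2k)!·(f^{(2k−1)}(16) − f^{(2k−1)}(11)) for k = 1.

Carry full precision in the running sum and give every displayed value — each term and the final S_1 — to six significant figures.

S_1 ≈ 15.5674

∫_11^16 ln(x) dx evaluates to 12.9846.
Boundary: ½(f(11) + f(16)) = ½(2.39790 + 2.77259) = 2.58524.
Running total after boundary: 15.5698.
Order-1 term: 1/12 · (0.0625000 − 0.0909091) = -0.00236742.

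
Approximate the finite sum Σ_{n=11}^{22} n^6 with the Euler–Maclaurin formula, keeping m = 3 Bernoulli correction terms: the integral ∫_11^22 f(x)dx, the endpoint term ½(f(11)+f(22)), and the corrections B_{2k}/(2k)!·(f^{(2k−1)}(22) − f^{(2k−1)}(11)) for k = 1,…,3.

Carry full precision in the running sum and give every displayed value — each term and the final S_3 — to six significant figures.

The integral term ∫_11^22 x^6 dx = 3.53553e+08.
½[f(11) + f(22)] = ½[1.77156e+06 + 1.13380e+08] = 5.75757e+07.
So far: 4.11129e+08.
Order-1 term: 1/12 · (3.09218e+07 − 966306) = 2.49629e+06.
After k=1: 4.13625e+08.
Order-2 term: −1/720 · (1.27776e+06 − 159720) = -1552.83.
After k=2: 4.13623e+08.
Order-3 term: 1/30240 · (15840.0 − 7920.00) = 0.261905.

S_3 ≈ 4.13623e+08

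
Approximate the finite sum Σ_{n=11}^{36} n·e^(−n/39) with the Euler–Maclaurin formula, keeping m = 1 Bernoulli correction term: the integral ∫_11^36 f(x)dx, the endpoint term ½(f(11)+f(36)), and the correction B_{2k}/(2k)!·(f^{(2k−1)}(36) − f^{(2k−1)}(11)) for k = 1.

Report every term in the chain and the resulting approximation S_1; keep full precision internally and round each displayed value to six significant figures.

S_1 ≈ 319.928

∫_11^36 x·e^(−x/39) dx evaluates to 308.671.
Boundary: ½(f(11) + f(36)) = ½(8.29659 + 14.3026) = 11.2996.
Running total after boundary: 319.971.
Order-1 term: 1/12 · (0.0305611 − 0.541502) = -0.0425784.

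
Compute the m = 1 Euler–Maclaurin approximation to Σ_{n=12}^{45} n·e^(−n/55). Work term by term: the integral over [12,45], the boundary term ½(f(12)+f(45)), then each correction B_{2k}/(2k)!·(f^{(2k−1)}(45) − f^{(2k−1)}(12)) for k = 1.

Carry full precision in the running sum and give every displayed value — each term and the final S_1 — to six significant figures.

∫_12^45 x·e^(−x/55) dx evaluates to 535.881.
Boundary: ½(f(12) + f(45)) = ½(9.64775 + 19.8555) = 14.7516.
Running total after boundary: 550.633.
k=1: B_{2}/(2)! × [f^{(1)}(45) − f^{(1)}(12)] = 1/12 × (0.0802242 − 0.628566) = -0.0456951.

S_1 ≈ 550.587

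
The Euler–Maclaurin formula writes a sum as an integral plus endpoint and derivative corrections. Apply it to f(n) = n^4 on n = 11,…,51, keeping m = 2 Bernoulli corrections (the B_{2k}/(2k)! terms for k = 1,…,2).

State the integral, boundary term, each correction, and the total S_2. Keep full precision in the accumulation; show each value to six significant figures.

S_2 ≈ 7.24065e+07

The integral term ∫_11^51 x^4 dx = 6.89728e+07.
½[f(11) + f(51)] = ½[14641.0 + 6.76520e+06] = 3.38992e+06.
So far: 7.23628e+07.
Order-1 term: 1/12 · (530604 − 5324.00) = 43773.3.
Running total after k=1: 7.24065e+07.
Order-2 term: −1/720 · (1224.00 − 264.000) = -1.33333.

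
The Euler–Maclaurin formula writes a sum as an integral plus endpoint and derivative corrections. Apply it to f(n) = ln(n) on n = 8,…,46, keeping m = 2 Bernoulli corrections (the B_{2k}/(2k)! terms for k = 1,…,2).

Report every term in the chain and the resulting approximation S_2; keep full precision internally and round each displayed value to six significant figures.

S_2 ≈ 124.427

Integral: ∫_8^46 ln(x) dx = 121.482.
Boundary: ½(f(8) + f(46)) = ½(2.07944 + 3.82864) = 2.95404.
Integral + boundary = 124.436.
Correction k=1: B_{2}/2! · (f^{(1)}(46) − f^{(1)}(8)) = 1/12 · (0.0217391 − 0.125000) = -0.00860507.
Running total after k=1: 124.427.
Correction k=2: B_{4}/4! · (f^{(3)}(46) − f^{(3)}(8)) = −1/720 · (2.05474e-05 − 0.00390625) = 5.39681e-06.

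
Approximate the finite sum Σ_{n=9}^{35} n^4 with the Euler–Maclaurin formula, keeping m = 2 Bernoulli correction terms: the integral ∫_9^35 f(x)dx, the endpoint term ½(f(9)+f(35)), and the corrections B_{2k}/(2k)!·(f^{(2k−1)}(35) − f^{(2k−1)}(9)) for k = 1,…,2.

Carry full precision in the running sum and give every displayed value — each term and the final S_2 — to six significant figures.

The integral term ∫_9^35 x^4 dx = 1.04926e+07.
Endpoint term: (f(9) + f(35))/2 = (6561.00 + 1.50062e+06)/2 = 753593.
So far: 1.12462e+07.
Correction k=1: B_{2}/2! · (f^{(1)}(35) − f^{(1)}(9)) = 1/12 · (171500 − 2916.00) = 14048.7.
Partial sum through k=1: 1.12602e+07.
Correction k=2: B_{4}/4! · (f^{(3)}(35) − f^{(3)}(9)) = −1/720 · (840.000 − 216.000) = -0.866667.

S_2 ≈ 1.12602e+07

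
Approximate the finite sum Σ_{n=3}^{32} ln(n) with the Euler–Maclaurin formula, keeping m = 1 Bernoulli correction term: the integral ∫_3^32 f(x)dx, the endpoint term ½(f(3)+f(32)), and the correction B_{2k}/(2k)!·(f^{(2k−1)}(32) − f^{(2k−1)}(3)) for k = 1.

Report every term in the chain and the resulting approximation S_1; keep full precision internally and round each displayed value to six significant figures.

S_1 ≈ 80.8647

The integral term ∫_3^32 ln(x) dx = 78.6077.
Endpoint term: (f(3) + f(32))/2 = (1.09861 + 3.46574)/2 = 2.28217.
So far: 80.8899.
k=1: B_{2}/(2)! × [f^{(1)}(32) − f^{(1)}(3)] = 1/12 × (0.0312500 − 0.333333) = -0.0251736.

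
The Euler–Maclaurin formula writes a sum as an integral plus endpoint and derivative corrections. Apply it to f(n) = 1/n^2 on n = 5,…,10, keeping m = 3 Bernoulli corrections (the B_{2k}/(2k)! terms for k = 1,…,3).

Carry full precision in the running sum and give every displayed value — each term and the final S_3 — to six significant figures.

The integral term ∫_5^10 1/x^2 dx = 0.100000.
Boundary: ½(f(5) + f(10)) = ½(0.0400000 + 0.0100000) = 0.0250000.
Running total after boundary: 0.125000.
k=1: B_{2}/(2)! × [f^{(1)}(10) − f^{(1)}(5)] = 1/12 × (-0.00200000 − (-0.0160000)) = 0.00116667.
Partial sum through k=1: 0.126167.
k=2: B_{4}/(4)! × [f^{(3)}(10) − f^{(3)}(5)] = −1/720 × (-0.000240000 − (-0.00768000)) = -1.03333e-05.
Partial sum through k=2: 0.126156.
k=3: B_{6}/(6)! × [f^{(5)}(10) − f^{(5)}(5)] = 1/30240 × (-7.20000e-05 − (-0.00921600)) = 3.02381e-07.

S_3 ≈ 0.126157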